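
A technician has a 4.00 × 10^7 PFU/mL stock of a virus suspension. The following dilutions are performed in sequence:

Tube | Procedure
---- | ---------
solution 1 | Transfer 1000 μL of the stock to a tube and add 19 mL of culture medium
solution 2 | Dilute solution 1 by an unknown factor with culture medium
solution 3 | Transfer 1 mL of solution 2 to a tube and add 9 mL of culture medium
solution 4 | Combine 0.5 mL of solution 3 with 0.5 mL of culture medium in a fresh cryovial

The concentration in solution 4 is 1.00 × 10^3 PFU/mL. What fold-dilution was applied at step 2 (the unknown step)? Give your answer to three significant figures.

Step 1: 1000 μL + 19 mL = 20000 μL total → factor 20000/1000 = 20
Step 2: unknown factor x
Step 3: 1 mL + 9 mL = 10 mL total → factor 10/1 = 10
Step 4: 0.5 mL + 0.5 mL = 1 mL total → factor 1/0.5 = 2
Product of known-step factors = 400
Overall factor = 4.00 × 10^7 PFU/mL / (1.00 × 10^3 PFU/mL) = 40000
x = 40000 / 400 = 100

100-fold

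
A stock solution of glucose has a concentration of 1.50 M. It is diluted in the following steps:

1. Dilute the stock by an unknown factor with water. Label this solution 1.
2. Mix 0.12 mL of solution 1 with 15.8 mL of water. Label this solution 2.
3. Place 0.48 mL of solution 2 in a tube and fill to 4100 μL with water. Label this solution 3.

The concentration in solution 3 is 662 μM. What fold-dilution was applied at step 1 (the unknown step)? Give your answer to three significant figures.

Step 1: unknown factor x
Step 2: 0.12 mL + 15.8 mL = 15.92 mL total → factor 15.92/0.12 = 132.67
Step 3: 0.48 mL brought to 4100 μL → factor 4.1/0.48 = 8.5417
Product of known-step factors = 1133.2
Overall factor = 1.50 M / (662 μM) = 2265.9
x = 2265.9 / 1133.2 = 2.00

2.00-fold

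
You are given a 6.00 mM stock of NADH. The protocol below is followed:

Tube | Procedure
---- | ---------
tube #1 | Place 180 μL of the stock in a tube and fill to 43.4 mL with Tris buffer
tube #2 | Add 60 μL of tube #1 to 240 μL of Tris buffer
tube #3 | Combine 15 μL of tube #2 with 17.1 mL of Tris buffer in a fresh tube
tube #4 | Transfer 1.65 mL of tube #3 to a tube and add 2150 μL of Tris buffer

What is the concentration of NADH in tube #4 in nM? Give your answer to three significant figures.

Step 1: 180 μL brought to 43.4 mL → factor 43400/180 = 241.11
Step 2: 60 μL + 240 μL = 300 μL total → factor 300/60 = 5
Step 3: 15 μL + 17.1 mL = 17115 μL total → factor 17115/15 = 1141
Step 4: 1.65 mL + 2150 μL = 3.8 mL total → factor 3.8/1.65 = 2.303
Overall dilution factor = 241.11 × 5 × 1141 × 2.303 = 3.1679 × 10^6
Final = 6.00 mM / 3.1679 × 10^6 = 1.894 × 10^-6 mM = 1.89 nM

1.89 nM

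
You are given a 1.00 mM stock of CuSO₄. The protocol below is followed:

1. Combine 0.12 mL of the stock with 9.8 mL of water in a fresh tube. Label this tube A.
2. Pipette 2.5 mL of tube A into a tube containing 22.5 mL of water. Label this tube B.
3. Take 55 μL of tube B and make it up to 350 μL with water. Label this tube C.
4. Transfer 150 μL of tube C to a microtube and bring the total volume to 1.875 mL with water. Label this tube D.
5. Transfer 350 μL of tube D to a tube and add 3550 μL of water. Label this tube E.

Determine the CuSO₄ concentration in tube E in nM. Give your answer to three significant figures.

Step 1: 0.12 mL + 9.8 mL = 9.92 mL total → factor 9.92/0.12 = 82.667
Step 2: 2.5 mL + 22.5 mL = 25 mL total → factor 25/2.5 = 10
Step 3: 55 μL brought to 350 μL → factor 350/55 = 6.3636
Step 4: 150 μL brought to 1.875 mL → factor 1875/150 = 12.5
Step 5: 350 μL + 3550 μL = 3900 μL total → factor 3900/350 = 11.143
Overall dilution factor = 82.667 × 10 × 6.3636 × 12.5 × 11.143 = 7.3273 × 10^5
Final = 1.00 mM / 7.3273 × 10^5 = 1.365 × 10^-6 mM = 1.36 nM

1.36 nM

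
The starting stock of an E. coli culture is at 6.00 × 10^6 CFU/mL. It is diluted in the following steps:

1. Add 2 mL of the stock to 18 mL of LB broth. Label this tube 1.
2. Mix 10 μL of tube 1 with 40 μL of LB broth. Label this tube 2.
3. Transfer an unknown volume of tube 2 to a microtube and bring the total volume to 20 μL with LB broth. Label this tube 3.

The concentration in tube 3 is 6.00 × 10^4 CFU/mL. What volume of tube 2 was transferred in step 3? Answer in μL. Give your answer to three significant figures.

Step 1: 2 mL + 18 mL = 20 mL total → factor 20/2 = 10
Step 2: 10 μL + 40 μL = 50 μL total → factor 50/10 = 5
Step 3: v brought to 20 μL → factor = 20 μL/v
Product of known-step factors = 50
Overall factor = 6.00 × 10^6 CFU/mL / (6.00 × 10^4 CFU/mL) = 100
Step-3 factor = 100 / 50 = 2
v = 20 μL / 2 = 10.0 μL

10.0 μL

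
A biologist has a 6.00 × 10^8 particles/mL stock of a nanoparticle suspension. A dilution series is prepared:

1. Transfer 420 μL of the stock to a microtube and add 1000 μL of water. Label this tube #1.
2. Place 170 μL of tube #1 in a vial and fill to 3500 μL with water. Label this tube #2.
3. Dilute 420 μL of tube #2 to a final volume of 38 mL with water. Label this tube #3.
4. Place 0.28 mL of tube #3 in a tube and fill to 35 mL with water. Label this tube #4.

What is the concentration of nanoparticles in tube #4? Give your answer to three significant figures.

Step 1: 420 μL + 1000 μL = 1420 μL total → factor 1420/420 = 3.381
Step 2: 170 μL brought to 3500 μL → factor 3500/170 = 20.588
Step 3: 420 μL brought to 38 mL → factor 38000/420 = 90.476
Step 4: 0.28 mL brought to 35 mL → factor 35/0.28 = 125
Overall dilution factor = 3.381 × 20.588 × 90.476 × 125 = 7.8723 × 10^5
Final = 6.00 × 10^8 particles/mL / 7.8723 × 10^5 = 762 particles/mL

762 particles/mL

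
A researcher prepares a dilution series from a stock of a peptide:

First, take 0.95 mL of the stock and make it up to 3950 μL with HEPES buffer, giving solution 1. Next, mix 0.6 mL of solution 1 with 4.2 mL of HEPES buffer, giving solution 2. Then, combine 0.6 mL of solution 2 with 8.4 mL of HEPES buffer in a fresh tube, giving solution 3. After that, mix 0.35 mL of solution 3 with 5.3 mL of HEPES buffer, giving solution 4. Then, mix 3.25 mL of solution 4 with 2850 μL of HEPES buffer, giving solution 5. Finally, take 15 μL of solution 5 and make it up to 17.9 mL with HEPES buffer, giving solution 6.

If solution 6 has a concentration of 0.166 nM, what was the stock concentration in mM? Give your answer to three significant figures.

2.99 mM

Step 1: 0.95 mL brought to 3950 μL → factor 3.95/0.95 = 4.1579
Step 2: 0.6 mL + 4.2 mL = 4.8 mL total → factor 4.8/0.6 = 8
Step 3: 0.6 mL + 8.4 mL = 9 mL total → factor 9/0.6 = 15
Step 4: 0.35 mL + 5.3 mL = 5.65 mL total → factor 5.65/0.35 = 16.143
Step 5: 3.25 mL + 2850 μL = 6.1 mL total → factor 6.1/3.25 = 1.8769
Step 6: 15 μL brought to 17.9 mL → factor 17900/15 = 1193.3
Overall dilution factor = 4.1579 × 8 × 15 × 16.143 × 1.8769 × 1193.3 = 1.804 × 10^7
Stock = 0.166 nM × 1.804 × 10^7 = 2.995 × 10^6 nM = 2.99 mM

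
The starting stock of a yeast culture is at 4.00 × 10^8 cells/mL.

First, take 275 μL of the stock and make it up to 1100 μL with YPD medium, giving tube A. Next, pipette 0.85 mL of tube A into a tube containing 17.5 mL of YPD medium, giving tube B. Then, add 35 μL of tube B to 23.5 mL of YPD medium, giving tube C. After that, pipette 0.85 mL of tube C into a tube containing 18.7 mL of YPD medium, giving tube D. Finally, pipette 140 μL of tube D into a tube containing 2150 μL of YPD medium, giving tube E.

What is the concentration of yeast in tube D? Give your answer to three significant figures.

Step 1: 275 μL brought to 1100 μL → factor 1100/275 = 4
Step 2: 0.85 mL + 17.5 mL = 18.35 mL total → factor 18.35/0.85 = 21.588
Step 3: 35 μL + 23.5 mL = 23535 μL total → factor 23535/35 = 672.43
Step 4: 0.85 mL + 18.7 mL = 19.55 mL total → factor 19.55/0.85 = 23
Dilution factor through tube D = 4 × 21.588 × 672.43 × 23 = 1.3355 × 10^6
[tube D] = 4.00 × 10^8 cells/mL / 1.3355 × 10^6 = 300 cells/mL

300 cells/mL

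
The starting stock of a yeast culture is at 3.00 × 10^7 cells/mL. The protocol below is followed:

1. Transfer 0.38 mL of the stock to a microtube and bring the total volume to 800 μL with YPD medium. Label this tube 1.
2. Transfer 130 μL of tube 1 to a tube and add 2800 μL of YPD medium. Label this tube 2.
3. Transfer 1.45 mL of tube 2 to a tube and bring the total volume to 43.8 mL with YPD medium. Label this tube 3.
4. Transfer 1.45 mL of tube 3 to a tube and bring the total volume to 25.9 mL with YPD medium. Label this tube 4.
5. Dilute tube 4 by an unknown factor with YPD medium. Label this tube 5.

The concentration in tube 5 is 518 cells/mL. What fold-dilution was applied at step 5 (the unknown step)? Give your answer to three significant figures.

Step 1: 0.38 mL brought to 800 μL → factor 0.8/0.38 = 2.1053
Step 2: 130 μL + 2800 μL = 2930 μL total → factor 2930/130 = 22.538
Step 3: 1.45 mL brought to 43.8 mL → factor 43.8/1.45 = 30.207
Step 4: 1.45 mL brought to 25.9 mL → factor 25.9/1.45 = 17.862
Step 5: unknown factor x
Product of known-step factors = 25602
Overall factor = 3.00 × 10^7 cells/mL / (518 cells/mL) = 57915
x = 57915 / 25602 = 2.26

2.26-fold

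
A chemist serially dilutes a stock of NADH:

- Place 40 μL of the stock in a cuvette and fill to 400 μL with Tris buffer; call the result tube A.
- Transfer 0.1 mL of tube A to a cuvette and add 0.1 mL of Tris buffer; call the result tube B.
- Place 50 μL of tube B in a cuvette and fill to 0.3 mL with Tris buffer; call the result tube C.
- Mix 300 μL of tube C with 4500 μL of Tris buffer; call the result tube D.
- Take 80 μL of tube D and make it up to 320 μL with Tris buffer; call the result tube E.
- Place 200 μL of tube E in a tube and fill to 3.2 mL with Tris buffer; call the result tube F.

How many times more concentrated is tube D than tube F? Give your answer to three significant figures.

64.0

Step 1: 40 μL brought to 400 μL → factor 400/40 = 10
Step 2: 0.1 mL + 0.1 mL = 0.2 mL total → factor 0.2/0.1 = 2
Step 3: 50 μL brought to 0.3 mL → factor 300/50 = 6
Step 4: 300 μL + 4500 μL = 4800 μL total → factor 4800/300 = 16
Step 5: 80 μL brought to 320 μL → factor 320/80 = 4
Step 6: 200 μL brought to 3.2 mL → factor 3200/200 = 16
Dilution factor to tube D = 1920; to tube F = 1.2288 × 10^5
[tube D]/[tube F] = (factor to tube F)/(factor to tube D) = 1.2288 × 10^5/1920 = 64.0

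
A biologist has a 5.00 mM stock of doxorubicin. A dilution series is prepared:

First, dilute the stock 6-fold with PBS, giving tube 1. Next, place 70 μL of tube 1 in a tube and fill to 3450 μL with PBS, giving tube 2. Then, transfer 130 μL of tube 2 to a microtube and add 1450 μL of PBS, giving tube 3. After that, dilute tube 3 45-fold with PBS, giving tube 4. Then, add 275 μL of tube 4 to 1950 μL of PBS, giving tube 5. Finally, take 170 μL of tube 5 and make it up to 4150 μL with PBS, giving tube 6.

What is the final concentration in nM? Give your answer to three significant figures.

Step 1: 6-fold → factor 6
Step 2: 70 μL brought to 3450 μL → factor 3450/70 = 49.286
Step 3: 130 μL + 1450 μL = 1580 μL total → factor 1580/130 = 12.154
Step 4: 45-fold → factor 45
Step 5: 275 μL + 1950 μL = 2225 μL total → factor 2225/275 = 8.0909
Step 6: 170 μL brought to 4150 μL → factor 4150/170 = 24.412
Overall dilution factor = 6 × 49.286 × 12.154 × 45 × 8.0909 × 24.412 = 3.1944 × 10^7
Final = 5.00 mM / 3.1944 × 10^7 = 1.565 × 10^-7 mM = 0.157 nM

0.157 nM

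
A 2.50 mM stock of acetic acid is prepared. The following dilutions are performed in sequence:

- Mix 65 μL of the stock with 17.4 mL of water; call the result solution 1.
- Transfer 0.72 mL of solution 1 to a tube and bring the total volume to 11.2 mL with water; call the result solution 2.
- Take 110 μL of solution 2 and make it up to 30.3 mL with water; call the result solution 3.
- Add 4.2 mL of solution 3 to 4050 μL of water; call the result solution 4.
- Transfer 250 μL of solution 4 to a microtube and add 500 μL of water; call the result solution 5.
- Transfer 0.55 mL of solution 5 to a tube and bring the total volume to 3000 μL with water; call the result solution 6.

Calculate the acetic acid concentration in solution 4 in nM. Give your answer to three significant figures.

Step 1: 65 μL + 17.4 mL = 17465 μL total → factor 17465/65 = 268.69
Step 2: 0.72 mL brought to 11.2 mL → factor 11.2/0.72 = 15.556
Step 3: 110 μL brought to 30.3 mL → factor 30300/110 = 275.45
Step 4: 4.2 mL + 4050 μL = 8.25 mL total → factor 8.25/4.2 = 1.9643
Dilution factor through solution 4 = 268.69 × 15.556 × 275.45 × 1.9643 = 2.2615 × 10^6
[solution 4] = 2.50 mM / 2.2615 × 10^6 = 1.105 × 10^-6 mM = 1.11 nM

1.11 nM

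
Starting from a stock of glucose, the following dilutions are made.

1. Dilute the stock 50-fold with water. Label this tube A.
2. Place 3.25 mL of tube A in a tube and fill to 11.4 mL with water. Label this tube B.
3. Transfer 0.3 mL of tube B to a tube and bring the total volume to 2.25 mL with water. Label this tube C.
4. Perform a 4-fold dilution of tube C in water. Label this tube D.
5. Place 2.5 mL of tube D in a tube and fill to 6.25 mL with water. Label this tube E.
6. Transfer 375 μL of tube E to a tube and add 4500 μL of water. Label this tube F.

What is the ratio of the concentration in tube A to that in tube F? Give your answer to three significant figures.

3.42 × 10^3

Step 1: 50-fold → factor 50
Step 2: 3.25 mL brought to 11.4 mL → factor 11.4/3.25 = 3.5077
Step 3: 0.3 mL brought to 2.25 mL → factor 2.25/0.3 = 7.5
Step 4: 4-fold → factor 4
Step 5: 2.5 mL brought to 6.25 mL → factor 6.25/2.5 = 2.5
Step 6: 375 μL + 4500 μL = 4875 μL total → factor 4875/375 = 13
Dilution factor to tube A = 50; to tube F = 1.71 × 10^5
[tube A]/[tube F] = (factor to tube F)/(factor to tube A) = 1.71 × 10^5/50 = 3.42 × 10^3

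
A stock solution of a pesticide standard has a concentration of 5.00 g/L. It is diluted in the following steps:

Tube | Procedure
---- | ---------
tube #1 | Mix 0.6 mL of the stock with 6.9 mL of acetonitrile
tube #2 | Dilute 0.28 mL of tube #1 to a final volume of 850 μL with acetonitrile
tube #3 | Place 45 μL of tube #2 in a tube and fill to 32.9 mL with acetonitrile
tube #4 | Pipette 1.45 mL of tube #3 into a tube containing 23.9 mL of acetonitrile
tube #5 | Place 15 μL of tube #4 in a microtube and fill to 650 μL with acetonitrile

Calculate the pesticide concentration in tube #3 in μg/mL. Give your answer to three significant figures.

Step 1: 0.6 mL + 6.9 mL = 7.5 mL total → factor 7.5/0.6 = 12.5
Step 2: 0.28 mL brought to 850 μL → factor 0.85/0.28 = 3.0357
Step 3: 45 μL brought to 32.9 mL → factor 32900/45 = 731.11
Dilution factor through tube #3 = 12.5 × 3.0357 × 731.11 = 27743
[tube #3] = 5.00 g/L / 27743 = 0.0001802 g/L = 0.180 μg/mL

0.180 μg/mL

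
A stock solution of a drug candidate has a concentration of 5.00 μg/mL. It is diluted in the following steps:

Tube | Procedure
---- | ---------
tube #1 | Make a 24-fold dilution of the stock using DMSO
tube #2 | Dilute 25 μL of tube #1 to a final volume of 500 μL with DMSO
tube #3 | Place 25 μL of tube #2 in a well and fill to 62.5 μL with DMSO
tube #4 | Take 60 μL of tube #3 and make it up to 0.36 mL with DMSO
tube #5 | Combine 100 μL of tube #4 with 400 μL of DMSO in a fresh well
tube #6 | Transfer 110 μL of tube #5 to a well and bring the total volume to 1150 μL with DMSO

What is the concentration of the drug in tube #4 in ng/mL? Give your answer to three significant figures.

Step 1: 24-fold → factor 24
Step 2: 25 μL brought to 500 μL → factor 500/25 = 20
Step 3: 25 μL brought to 62.5 μL → factor 62.5/25 = 2.5
Step 4: 60 μL brought to 0.36 mL → factor 360/60 = 6
Dilution factor through tube #4 = 24 × 20 × 2.5 × 6 = 7200
[tube #4] = 5.00 μg/mL / 7200 = 0.0006944 μg/mL = 0.694 ng/mL

0.694 ng/mL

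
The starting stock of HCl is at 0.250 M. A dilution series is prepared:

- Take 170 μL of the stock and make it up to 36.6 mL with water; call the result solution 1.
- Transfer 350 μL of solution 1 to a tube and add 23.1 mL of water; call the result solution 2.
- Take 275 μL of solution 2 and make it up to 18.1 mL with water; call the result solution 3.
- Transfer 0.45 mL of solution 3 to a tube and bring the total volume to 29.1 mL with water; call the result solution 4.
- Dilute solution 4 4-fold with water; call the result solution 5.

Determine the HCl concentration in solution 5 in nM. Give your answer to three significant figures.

Step 1: 170 μL brought to 36.6 mL → factor 36600/170 = 215.29
Step 2: 350 μL + 23.1 mL = 23450 μL total → factor 23450/350 = 67
Step 3: 275 μL brought to 18.1 mL → factor 18100/275 = 65.818
Step 4: 0.45 mL brought to 29.1 mL → factor 29.1/0.45 = 64.667
Step 5: 4-fold → factor 4
Overall dilution factor = 215.29 × 67 × 65.818 × 64.667 × 4 = 2.4558 × 10^8
Final = 0.250 M / 2.4558 × 10^8 = 1.018 × 10^-9 M = 1.02 nM

1.02 nM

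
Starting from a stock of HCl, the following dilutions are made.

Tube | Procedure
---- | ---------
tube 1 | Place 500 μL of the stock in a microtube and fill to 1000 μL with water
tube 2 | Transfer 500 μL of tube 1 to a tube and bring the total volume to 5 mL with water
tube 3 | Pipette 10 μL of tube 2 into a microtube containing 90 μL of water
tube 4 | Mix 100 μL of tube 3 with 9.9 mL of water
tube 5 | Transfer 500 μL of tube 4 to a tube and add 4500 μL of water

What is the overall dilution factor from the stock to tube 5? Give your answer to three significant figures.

2.00 × 10^5

Step 1: 500 μL brought to 1000 μL → factor 1000/500 = 2
Step 2: 500 μL brought to 5 mL → factor 5000/500 = 10
Step 3: 10 μL + 90 μL = 100 μL total → factor 100/10 = 10
Step 4: 100 μL + 9.9 mL = 10000 μL total → factor 10000/100 = 100
Step 5: 500 μL + 4500 μL = 5000 μL total → factor 5000/500 = 10
Overall dilution factor = 2 × 10 × 10 × 100 × 10 = 2 × 10^5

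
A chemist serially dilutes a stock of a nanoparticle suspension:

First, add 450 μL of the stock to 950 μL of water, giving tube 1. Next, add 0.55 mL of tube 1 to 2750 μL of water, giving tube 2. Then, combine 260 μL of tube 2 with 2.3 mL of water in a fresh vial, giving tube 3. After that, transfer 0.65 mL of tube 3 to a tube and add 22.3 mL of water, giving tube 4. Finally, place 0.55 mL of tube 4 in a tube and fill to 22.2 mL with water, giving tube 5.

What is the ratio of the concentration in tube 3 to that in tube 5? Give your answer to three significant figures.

Step 1: 450 μL + 950 μL = 1400 μL total → factor 1400/450 = 3.1111
Step 2: 0.55 mL + 2750 μL = 3.3 mL total → factor 3.3/0.55 = 6
Step 3: 260 μL + 2.3 mL = 2560 μL total → factor 2560/260 = 9.8462
Step 4: 0.65 mL + 22.3 mL = 22.95 mL total → factor 22.95/0.65 = 35.308
Step 5: 0.55 mL brought to 22.2 mL → factor 22.2/0.55 = 40.364
Dilution factor to tube 3 = 183.79; to tube 5 = 2.6193 × 10^5
[tube 3]/[tube 5] = (factor to tube 5)/(factor to tube 3) = 2.6193 × 10^5/183.79 = 1.43 × 10^3

1.43 × 10^3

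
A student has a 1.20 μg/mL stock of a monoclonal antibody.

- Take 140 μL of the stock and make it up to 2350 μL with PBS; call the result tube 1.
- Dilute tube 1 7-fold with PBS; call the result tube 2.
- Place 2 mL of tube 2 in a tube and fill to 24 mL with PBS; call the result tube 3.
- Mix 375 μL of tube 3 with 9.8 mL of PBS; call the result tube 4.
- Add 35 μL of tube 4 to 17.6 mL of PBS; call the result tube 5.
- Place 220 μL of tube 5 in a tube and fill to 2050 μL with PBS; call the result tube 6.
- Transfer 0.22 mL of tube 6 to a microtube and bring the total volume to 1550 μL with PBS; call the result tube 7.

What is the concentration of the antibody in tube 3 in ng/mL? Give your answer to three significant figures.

Step 1: 140 μL brought to 2350 μL → factor 2350/140 = 16.786
Step 2: 7-fold → factor 7
Step 3: 2 mL brought to 24 mL → factor 24/2 = 12
Dilution factor through tube 3 = 16.786 × 7 × 12 = 1410
[tube 3] = 1.20 μg/mL / 1410 = 0.0008511 μg/mL = 0.851 ng/mL

0.851 ng/mL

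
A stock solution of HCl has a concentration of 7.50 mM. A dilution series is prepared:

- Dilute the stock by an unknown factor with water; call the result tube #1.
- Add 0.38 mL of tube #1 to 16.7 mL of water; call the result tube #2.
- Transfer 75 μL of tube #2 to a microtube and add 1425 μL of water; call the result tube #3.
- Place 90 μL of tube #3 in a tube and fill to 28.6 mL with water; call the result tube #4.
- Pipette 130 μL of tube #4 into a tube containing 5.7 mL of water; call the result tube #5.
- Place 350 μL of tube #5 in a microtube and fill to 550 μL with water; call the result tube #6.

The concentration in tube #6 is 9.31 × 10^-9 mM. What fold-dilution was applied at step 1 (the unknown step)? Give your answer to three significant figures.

40.0-fold

Step 1: unknown factor x
Step 2: 0.38 mL + 16.7 mL = 17.08 mL total → factor 17.08/0.38 = 44.947
Step 3: 75 μL + 1425 μL = 1500 μL total → factor 1500/75 = 20
Step 4: 90 μL brought to 28.6 mL → factor 28600/90 = 317.78
Step 5: 130 μL + 5.7 mL = 5830 μL total → factor 5830/130 = 44.846
Step 6: 350 μL brought to 550 μL → factor 550/350 = 1.5714
Product of known-step factors = 2.0132 × 10^7
Overall factor = 7.50 mM / (9.31 × 10^-9 mM) = 8.0559 × 10^8
x = 8.0559 × 10^8 / 2.0132 × 10^7 = 40.0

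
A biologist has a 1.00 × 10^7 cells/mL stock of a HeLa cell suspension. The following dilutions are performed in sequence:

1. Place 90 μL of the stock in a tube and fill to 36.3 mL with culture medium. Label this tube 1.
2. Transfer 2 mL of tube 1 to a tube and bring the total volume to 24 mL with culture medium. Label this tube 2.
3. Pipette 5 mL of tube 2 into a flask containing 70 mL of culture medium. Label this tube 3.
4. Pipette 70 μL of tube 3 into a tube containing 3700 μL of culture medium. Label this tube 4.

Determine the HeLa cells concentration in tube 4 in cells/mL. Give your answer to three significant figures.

2.56 cells/mL

Step 1: 90 μL brought to 36.3 mL → factor 36300/90 = 403.33
Step 2: 2 mL brought to 24 mL → factor 24/2 = 12
Step 3: 5 mL + 70 mL = 75 mL total → factor 75/5 = 15
Step 4: 70 μL + 3700 μL = 3770 μL total → factor 3770/70 = 53.857
Overall dilution factor = 403.33 × 12 × 15 × 53.857 = 3.91 × 10^6
Final = 1.00 × 10^7 cells/mL / 3.91 × 10^6 = 2.56 cells/mL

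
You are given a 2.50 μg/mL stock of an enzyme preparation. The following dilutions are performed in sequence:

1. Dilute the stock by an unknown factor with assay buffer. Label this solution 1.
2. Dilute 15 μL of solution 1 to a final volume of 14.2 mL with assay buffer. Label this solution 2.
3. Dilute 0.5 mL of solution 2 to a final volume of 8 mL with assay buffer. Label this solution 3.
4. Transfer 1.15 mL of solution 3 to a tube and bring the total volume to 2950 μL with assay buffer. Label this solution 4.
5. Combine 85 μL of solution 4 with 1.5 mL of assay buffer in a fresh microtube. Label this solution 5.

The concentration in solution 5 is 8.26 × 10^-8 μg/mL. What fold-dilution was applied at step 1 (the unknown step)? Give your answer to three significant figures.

41.8-fold

Step 1: unknown factor x
Step 2: 15 μL brought to 14.2 mL → factor 14200/15 = 946.67
Step 3: 0.5 mL brought to 8 mL → factor 8/0.5 = 16
Step 4: 1.15 mL brought to 2950 μL → factor 2.95/1.15 = 2.5652
Step 5: 85 μL + 1.5 mL = 1585 μL total → factor 1585/85 = 18.647
Product of known-step factors = 7.2452 × 10^5
Overall factor = 2.50 μg/mL / (8.26 × 10^-8 μg/mL) = 3.0266 × 10^7
x = 3.0266 × 10^7 / 7.2452 × 10^5 = 41.8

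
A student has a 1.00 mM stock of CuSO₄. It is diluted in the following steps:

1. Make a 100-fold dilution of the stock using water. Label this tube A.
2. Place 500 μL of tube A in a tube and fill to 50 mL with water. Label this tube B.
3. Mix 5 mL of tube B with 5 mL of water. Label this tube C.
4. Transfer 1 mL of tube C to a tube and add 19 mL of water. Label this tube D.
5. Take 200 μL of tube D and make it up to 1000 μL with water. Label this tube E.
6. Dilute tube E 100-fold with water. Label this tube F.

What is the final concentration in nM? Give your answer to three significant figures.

Step 1: 100-fold → factor 100
Step 2: 500 μL brought to 50 mL → factor 50000/500 = 100
Step 3: 5 mL + 5 mL = 10 mL total → factor 10/5 = 2
Step 4: 1 mL + 19 mL = 20 mL total → factor 20/1 = 20
Step 5: 200 μL brought to 1000 μL → factor 1000/200 = 5
Step 6: 100-fold → factor 100
Overall dilution factor = 100 × 100 × 2 × 20 × 5 × 100 = 2 × 10^8
Final = 1.00 mM / 2 × 10^8 = 5.000 × 10^-9 mM = 0.00500 nM

0.00500 nM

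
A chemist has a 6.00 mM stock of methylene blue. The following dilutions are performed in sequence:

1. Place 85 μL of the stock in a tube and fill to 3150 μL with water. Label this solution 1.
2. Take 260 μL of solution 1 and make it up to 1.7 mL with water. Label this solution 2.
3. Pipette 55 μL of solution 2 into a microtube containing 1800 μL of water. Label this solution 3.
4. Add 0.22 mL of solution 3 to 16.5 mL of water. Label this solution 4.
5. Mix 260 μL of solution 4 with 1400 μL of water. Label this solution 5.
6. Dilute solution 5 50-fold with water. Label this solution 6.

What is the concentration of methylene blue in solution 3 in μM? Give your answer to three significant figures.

0.734 μM

Step 1: 85 μL brought to 3150 μL → factor 3150/85 = 37.059
Step 2: 260 μL brought to 1.7 mL → factor 1700/260 = 6.5385
Step 3: 55 μL + 1800 μL = 1855 μL total → factor 1855/55 = 33.727
Dilution factor through solution 3 = 37.059 × 6.5385 × 33.727 = 8172.4
[solution 3] = 6.00 mM / 8172.4 = 0.0007342 mM = 0.734 μM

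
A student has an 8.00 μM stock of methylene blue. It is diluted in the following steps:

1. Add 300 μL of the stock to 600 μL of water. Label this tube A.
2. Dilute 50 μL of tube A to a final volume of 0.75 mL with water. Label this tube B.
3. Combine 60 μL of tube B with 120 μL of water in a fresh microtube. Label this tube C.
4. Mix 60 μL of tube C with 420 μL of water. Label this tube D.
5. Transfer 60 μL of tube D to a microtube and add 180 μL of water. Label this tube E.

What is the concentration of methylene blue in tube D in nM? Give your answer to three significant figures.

Step 1: 300 μL + 600 μL = 900 μL total → factor 900/300 = 3
Step 2: 50 μL brought to 0.75 mL → factor 750/50 = 15
Step 3: 60 μL + 120 μL = 180 μL total → factor 180/60 = 3
Step 4: 60 μL + 420 μL = 480 μL total → factor 480/60 = 8
Dilution factor through tube D = 3 × 15 × 3 × 8 = 1080
[tube D] = 8.00 μM / 1080 = 0.007407 μM = 7.41 nM

7.41 nM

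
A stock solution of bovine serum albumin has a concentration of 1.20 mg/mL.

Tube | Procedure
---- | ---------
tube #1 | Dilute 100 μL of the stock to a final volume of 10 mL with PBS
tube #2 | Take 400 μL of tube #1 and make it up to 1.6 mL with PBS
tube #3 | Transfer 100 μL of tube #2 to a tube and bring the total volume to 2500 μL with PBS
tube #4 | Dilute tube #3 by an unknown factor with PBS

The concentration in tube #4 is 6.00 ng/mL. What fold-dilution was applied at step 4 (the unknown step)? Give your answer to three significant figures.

20.0-fold

Step 1: 100 μL brought to 10 mL → factor 10000/100 = 100
Step 2: 400 μL brought to 1.6 mL → factor 1600/400 = 4
Step 3: 100 μL brought to 2500 μL → factor 2500/100 = 25
Step 4: unknown factor x
Product of known-step factors = 10000
Overall factor = 1.20 mg/mL / (6.00 ng/mL) = 2 × 10^5
x = 2 × 10^5 / 10000 = 20.0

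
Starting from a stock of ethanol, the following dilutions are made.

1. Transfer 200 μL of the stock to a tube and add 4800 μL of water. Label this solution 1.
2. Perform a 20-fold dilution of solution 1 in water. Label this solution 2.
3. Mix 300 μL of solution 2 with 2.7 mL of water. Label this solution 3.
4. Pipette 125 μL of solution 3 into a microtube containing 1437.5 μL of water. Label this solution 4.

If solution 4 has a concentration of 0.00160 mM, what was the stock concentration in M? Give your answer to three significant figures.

Step 1: 200 μL + 4800 μL = 5000 μL total → factor 5000/200 = 25
Step 2: 20-fold → factor 20
Step 3: 300 μL + 2.7 mL = 3000 μL total → factor 3000/300 = 10
Step 4: 125 μL + 1437.5 μL = 1562.5 μL total → factor 1562.5/125 = 12.5
Overall dilution factor = 25 × 20 × 10 × 12.5 = 62500
Stock = 0.00160 mM × 62500 = 100.0 mM = 0.100 M

0.100 M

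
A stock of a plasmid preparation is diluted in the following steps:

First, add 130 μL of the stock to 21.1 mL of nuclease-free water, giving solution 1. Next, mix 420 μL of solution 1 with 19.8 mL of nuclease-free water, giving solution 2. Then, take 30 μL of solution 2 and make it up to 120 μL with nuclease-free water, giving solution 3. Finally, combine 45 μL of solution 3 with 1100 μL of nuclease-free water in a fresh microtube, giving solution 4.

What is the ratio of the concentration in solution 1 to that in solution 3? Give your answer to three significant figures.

193

Step 1: 130 μL + 21.1 mL = 21230 μL total → factor 21230/130 = 163.31
Step 2: 420 μL + 19.8 mL = 20220 μL total → factor 20220/420 = 48.143
Step 3: 30 μL brought to 120 μL → factor 120/30 = 4
Dilution factor to solution 1 = 163.31; to solution 3 = 31448
[solution 1]/[solution 3] = (factor to solution 3)/(factor to solution 1) = 31448/163.31 = 193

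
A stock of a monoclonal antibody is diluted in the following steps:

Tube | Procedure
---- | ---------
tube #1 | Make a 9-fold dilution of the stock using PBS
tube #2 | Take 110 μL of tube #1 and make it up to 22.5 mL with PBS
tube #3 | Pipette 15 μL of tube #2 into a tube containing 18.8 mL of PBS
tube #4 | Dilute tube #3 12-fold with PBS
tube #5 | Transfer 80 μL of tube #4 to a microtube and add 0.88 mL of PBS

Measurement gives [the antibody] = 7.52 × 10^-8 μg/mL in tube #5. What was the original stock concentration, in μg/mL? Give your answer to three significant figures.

Step 1: 9-fold → factor 9
Step 2: 110 μL brought to 22.5 mL → factor 22500/110 = 204.55
Step 3: 15 μL + 18.8 mL = 18815 μL total → factor 18815/15 = 1254.3
Step 4: 12-fold → factor 12
Step 5: 80 μL + 0.88 mL = 960 μL total → factor 960/80 = 12
Overall dilution factor = 9 × 204.55 × 1254.3 × 12 × 12 = 3.3251 × 10^8
Stock = 7.52 × 10^-8 μg/mL × 3.3251 × 10^8 = 25.0 μg/mL

25.0 μg/mL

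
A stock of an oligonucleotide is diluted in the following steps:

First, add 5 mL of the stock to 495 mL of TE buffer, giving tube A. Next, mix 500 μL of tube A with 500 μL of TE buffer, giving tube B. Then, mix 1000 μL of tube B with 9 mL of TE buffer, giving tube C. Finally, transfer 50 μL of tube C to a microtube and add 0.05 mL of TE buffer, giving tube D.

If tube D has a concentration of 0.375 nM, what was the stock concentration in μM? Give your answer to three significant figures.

1.50 μM

Step 1: 5 mL + 495 mL = 500 mL total → factor 500/5 = 100
Step 2: 500 μL + 500 μL = 1000 μL total → factor 1000/500 = 2
Step 3: 1000 μL + 9 mL = 10000 μL total → factor 10000/1000 = 10
Step 4: 50 μL + 0.05 mL = 100 μL total → factor 100/50 = 2
Overall dilution factor = 100 × 2 × 10 × 2 = 4000
Stock = 0.375 nM × 4000 = 1500 nM = 1.50 μM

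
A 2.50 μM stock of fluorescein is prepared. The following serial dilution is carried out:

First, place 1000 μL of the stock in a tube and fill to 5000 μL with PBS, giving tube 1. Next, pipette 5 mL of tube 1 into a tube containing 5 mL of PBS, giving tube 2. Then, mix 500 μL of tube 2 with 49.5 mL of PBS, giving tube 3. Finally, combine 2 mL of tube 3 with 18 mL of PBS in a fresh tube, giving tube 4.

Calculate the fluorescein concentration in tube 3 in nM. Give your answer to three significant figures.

2.50 nM

Step 1: 1000 μL brought to 5000 μL → factor 5000/1000 = 5
Step 2: 5 mL + 5 mL = 10 mL total → factor 10/5 = 2
Step 3: 500 μL + 49.5 mL = 50000 μL total → factor 50000/500 = 100
Dilution factor through tube 3 = 5 × 2 × 100 = 1000
[tube 3] = 2.50 μM / 1000 = 0.002500 μM = 2.50 nM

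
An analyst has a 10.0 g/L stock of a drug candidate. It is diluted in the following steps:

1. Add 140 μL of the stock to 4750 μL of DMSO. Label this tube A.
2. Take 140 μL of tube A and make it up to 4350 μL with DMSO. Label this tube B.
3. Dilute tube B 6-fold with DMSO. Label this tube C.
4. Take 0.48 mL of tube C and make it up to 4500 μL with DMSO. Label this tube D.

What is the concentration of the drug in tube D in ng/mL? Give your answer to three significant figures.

Step 1: 140 μL + 4750 μL = 4890 μL total → factor 4890/140 = 34.929
Step 2: 140 μL brought to 4350 μL → factor 4350/140 = 31.071
Step 3: 6-fold → factor 6
Step 4: 0.48 mL brought to 4500 μL → factor 4.5/0.48 = 9.375
Overall dilution factor = 34.929 × 31.071 × 6 × 9.375 = 61047
Final = 10.0 g/L / 61047 = 0.0001638 g/L = 164 ng/mL

164 ng/mL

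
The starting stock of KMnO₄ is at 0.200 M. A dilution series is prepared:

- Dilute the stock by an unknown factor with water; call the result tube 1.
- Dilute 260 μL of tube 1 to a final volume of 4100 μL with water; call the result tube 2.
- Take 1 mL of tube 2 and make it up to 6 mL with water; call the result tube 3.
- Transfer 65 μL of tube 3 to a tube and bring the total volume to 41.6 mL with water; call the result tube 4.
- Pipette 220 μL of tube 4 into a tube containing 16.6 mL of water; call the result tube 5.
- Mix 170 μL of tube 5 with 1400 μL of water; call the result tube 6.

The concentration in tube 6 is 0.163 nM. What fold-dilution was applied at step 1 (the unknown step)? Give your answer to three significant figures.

28.7-fold

Step 1: unknown factor x
Step 2: 260 μL brought to 4100 μL → factor 4100/260 = 15.769
Step 3: 1 mL brought to 6 mL → factor 6/1 = 6
Step 4: 65 μL brought to 41.6 mL → factor 41600/65 = 640
Step 5: 220 μL + 16.6 mL = 16820 μL total → factor 16820/220 = 76.455
Step 6: 170 μL + 1400 μL = 1570 μL total → factor 1570/170 = 9.2353
Product of known-step factors = 4.2756 × 10^7
Overall factor = 0.200 M / (0.163 nM) = 1.227 × 10^9
x = 1.227 × 10^9 / 4.2756 × 10^7 = 28.7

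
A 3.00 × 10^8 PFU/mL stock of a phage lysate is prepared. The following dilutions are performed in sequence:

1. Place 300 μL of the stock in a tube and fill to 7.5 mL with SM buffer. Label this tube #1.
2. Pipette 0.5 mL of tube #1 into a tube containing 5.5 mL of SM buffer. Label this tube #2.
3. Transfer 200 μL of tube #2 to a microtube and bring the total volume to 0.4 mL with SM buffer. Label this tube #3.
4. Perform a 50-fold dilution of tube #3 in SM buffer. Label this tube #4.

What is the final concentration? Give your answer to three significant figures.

1.00 × 10^4 PFU/mL

Step 1: 300 μL brought to 7.5 mL → factor 7500/300 = 25
Step 2: 0.5 mL + 5.5 mL = 6 mL total → factor 6/0.5 = 12
Step 3: 200 μL brought to 0.4 mL → factor 400/200 = 2
Step 4: 50-fold → factor 50
Overall dilution factor = 25 × 12 × 2 × 50 = 30000
Final = 3.00 × 10^8 PFU/mL / 30000 = 1.00 × 10^4 PFU/mL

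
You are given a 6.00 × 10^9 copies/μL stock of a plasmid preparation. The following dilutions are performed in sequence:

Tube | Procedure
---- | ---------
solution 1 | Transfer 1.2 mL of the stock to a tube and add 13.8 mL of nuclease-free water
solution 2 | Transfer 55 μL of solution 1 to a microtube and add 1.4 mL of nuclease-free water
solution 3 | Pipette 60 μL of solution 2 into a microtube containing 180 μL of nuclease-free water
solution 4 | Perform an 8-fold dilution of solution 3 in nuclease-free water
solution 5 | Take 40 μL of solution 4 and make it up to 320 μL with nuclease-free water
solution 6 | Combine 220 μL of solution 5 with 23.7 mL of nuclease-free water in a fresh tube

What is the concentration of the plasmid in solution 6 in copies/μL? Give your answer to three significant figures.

Step 1: 1.2 mL + 13.8 mL = 15 mL total → factor 15/1.2 = 12.5
Step 2: 55 μL + 1.4 mL = 1455 μL total → factor 1455/55 = 26.455
Step 3: 60 μL + 180 μL = 240 μL total → factor 240/60 = 4
Step 4: 8-fold → factor 8
Step 5: 40 μL brought to 320 μL → factor 320/40 = 8
Step 6: 220 μL + 23.7 mL = 23920 μL total → factor 23920/220 = 108.73
Overall dilution factor = 12.5 × 26.455 × 4 × 8 × 8 × 108.73 = 9.2043 × 10^6
Final = 6.00 × 10^9 copies/μL / 9.2043 × 10^6 = 652 copies/μL

652 copies/μL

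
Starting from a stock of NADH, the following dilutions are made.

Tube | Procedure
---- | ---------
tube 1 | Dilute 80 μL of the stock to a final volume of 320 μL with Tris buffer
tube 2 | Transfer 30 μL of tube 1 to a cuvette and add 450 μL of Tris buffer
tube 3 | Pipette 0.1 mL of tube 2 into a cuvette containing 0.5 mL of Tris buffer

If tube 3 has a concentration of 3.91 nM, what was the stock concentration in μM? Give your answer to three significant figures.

Step 1: 80 μL brought to 320 μL → factor 320/80 = 4
Step 2: 30 μL + 450 μL = 480 μL total → factor 480/30 = 16
Step 3: 0.1 mL + 0.5 mL = 0.6 mL total → factor 0.6/0.1 = 6
Overall dilution factor = 4 × 16 × 6 = 384
Stock = 3.91 nM × 384 = 1501 nM = 1.50 μM

1.50 μM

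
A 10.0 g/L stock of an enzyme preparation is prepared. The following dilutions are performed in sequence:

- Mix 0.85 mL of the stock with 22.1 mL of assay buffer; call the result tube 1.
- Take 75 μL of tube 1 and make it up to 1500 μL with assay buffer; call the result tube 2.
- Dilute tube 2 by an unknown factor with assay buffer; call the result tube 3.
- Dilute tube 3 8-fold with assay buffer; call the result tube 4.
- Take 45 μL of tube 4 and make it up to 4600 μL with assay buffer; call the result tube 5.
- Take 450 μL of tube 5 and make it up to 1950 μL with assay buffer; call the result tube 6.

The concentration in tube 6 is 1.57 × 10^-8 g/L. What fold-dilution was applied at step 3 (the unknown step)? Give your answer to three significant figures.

Step 1: 0.85 mL + 22.1 mL = 22.95 mL total → factor 22.95/0.85 = 27
Step 2: 75 μL brought to 1500 μL → factor 1500/75 = 20
Step 3: unknown factor x
Step 4: 8-fold → factor 8
Step 5: 45 μL brought to 4600 μL → factor 4600/45 = 102.22
Step 6: 450 μL brought to 1950 μL → factor 1950/450 = 4.3333
Product of known-step factors = 1.9136 × 10^6
Overall factor = 10.0 g/L / (1.57 × 10^-8 g/L) = 6.3694 × 10^8
x = 6.3694 × 10^8 / 1.9136 × 10^6 = 333

333-fold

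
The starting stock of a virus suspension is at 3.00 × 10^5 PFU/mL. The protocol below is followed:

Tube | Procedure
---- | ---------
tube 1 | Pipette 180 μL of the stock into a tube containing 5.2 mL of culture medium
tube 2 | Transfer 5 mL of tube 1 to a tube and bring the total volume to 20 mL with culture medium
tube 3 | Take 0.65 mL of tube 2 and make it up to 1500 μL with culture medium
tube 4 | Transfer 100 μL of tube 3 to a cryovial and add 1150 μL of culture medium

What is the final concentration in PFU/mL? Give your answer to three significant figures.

87.0 PFU/mL

Step 1: 180 μL + 5.2 mL = 5380 μL total → factor 5380/180 = 29.889
Step 2: 5 mL brought to 20 mL → factor 20/5 = 4
Step 3: 0.65 mL brought to 1500 μL → factor 1.5/0.65 = 2.3077
Step 4: 100 μL + 1150 μL = 1250 μL total → factor 1250/100 = 12.5
Overall dilution factor = 29.889 × 4 × 2.3077 × 12.5 = 3448.7
Final = 3.00 × 10^5 PFU/mL / 3448.7 = 87.0 PFU/mL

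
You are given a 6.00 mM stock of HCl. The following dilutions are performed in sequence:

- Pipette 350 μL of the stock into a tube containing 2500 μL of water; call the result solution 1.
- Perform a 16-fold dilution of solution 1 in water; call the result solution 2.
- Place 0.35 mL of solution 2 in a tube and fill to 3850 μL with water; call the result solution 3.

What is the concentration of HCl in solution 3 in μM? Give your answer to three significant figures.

Step 1: 350 μL + 2500 μL = 2850 μL total → factor 2850/350 = 8.1429
Step 2: 16-fold → factor 16
Step 3: 0.35 mL brought to 3850 μL → factor 3.85/0.35 = 11
Overall dilution factor = 8.1429 × 16 × 11 = 1433.1
Final = 6.00 mM / 1433.1 = 0.004187 mM = 4.19 μM

4.19 μM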